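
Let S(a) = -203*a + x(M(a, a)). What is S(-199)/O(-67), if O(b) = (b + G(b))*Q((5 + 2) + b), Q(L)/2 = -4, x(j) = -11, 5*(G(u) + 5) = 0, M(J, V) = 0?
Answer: 6731/96 ≈ 70.115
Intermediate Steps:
G(u) = -5 (G(u) = -5 + (1/5)*0 = -5 + 0 = -5)
Q(L) = -8 (Q(L) = 2*(-4) = -8)
S(a) = -11 - 203*a (S(a) = -203*a - 11 = -11 - 203*a)
O(b) = 40 - 8*b (O(b) = (b - 5)*(-8) = (-5 + b)*(-8) = 40 - 8*b)
S(-199)/O(-67) = (-11 - 203*(-199))/(40 - 8*(-67)) = (-11 + 40397)/(40 + 536) = 40386/576 = 40386*(1/576) = 6731/96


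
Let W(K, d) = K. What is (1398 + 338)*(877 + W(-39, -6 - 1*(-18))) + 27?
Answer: 1454795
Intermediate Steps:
(1398 + 338)*(877 + W(-39, -6 - 1*(-18))) + 27 = (1398 + 338)*(877 - 39) + 27 = 1736*838 + 27 = 1454768 + 27 = 1454795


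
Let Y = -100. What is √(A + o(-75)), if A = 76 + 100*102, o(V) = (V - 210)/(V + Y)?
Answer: √12590095/35 ≈ 101.38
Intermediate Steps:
o(V) = (-210 + V)/(-100 + V) (o(V) = (V - 210)/(V - 100) = (-210 + V)/(-100 + V))
A = 10276 (A = 76 + 10200 = 10276)
√(A + o(-75)) = √(10276 + (-210 - 75)/(-100 - 75)) = √(10276 - 285/(-175)) = √(10276 - 1/175*(-285)) = √(10276 + 57/35) = √(359717/35) = √12590095/35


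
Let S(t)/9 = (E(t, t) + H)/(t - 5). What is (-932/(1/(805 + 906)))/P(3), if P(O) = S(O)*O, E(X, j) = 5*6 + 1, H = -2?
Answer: 109976/27 ≈ 4073.2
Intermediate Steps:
E(X, j) = 31 (E(X, j) = 30 + 1 = 31)
S(t) = 261/(-5 + t) (S(t) = 9*((31 - 2)/(t - 5)) = 9*(29/(-5 + t)) = 261/(-5 + t))
P(O) = 261*O/(-5 + O) (P(O) = (261/(-5 + O))*O = 261*O/(-5 + O))
(-932/(1/(805 + 906)))/P(3) = (-932/(1/(805 + 906)))/((261*3/(-5 + 3))) = (-932/(1/1711))/((261*3/(-2))) = (-932/1/1711)/((261*3*(-½))) = (-932*1711)/(-783/2) = -1594652*(-2/783) = 109976/27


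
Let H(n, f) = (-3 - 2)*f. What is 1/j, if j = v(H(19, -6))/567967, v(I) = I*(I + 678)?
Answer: 567967/21240 ≈ 26.740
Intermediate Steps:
H(n, f) = -5*f
v(I) = I*(678 + I)
j = 21240/567967 (j = ((-5*(-6))*(678 - 5*(-6)))/567967 = (30*(678 + 30))*(1/567967) = (30*708)*(1/567967) = 21240*(1/567967) = 21240/567967 ≈ 0.037397)
1/j = 1/(21240/567967) = 567967/21240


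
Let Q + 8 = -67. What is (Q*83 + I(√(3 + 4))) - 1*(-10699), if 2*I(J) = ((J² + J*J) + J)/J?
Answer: 8949/2 + √7 ≈ 4477.1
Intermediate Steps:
Q = -75 (Q = -8 - 67 = -75)
I(J) = (J + 2*J²)/(2*J) (I(J) = (((J² + J*J) + J)/J)/2 = (((J² + J²) + J)/J)/2 = ((2*J² + J)/J)/2 = ((J + 2*J²)/J)/2 = (J + 2*J²)/(2*J))
(Q*83 + I(√(3 + 4))) - 1*(-10699) = (-75*83 + (½ + √(3 + 4))) - 1*(-10699) = (-6225 + (½ + √7)) + 10699 = (-12449/2 + √7) + 10699 = 8949/2 + √7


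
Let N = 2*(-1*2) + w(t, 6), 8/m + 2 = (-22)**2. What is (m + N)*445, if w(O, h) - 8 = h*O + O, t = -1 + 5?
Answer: 3433620/241 ≈ 14247.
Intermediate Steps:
m = 4/241 (m = 8/(-2 + (-22)**2) = 8/(-2 + 484) = 8/482 = 8*(1/482) = 4/241 ≈ 0.016598)
t = 4
w(O, h) = 8 + O + O*h (w(O, h) = 8 + (h*O + O) = 8 + (O*h + O) = 8 + (O + O*h) = 8 + O + O*h)
N = 32 (N = 2*(-1*2) + (8 + 4 + 4*6) = 2*(-2) + (8 + 4 + 24) = -4 + 36 = 32)
(m + N)*445 = (4/241 + 32)*445 = (7716/241)*445 = 3433620/241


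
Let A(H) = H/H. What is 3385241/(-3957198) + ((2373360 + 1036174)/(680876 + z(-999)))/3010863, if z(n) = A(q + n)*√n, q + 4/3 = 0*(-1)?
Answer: (-10192496872983*√111 + 2313271002896015792*I)/(3971527013958*(-680876*I + 3*√111)) ≈ -0.85546 - 7.7208e-11*I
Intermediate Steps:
q = -4/3 (q = -4/3 + 0*(-1) = -4/3 + 0 = -4/3 ≈ -1.3333)
A(H) = 1
z(n) = √n (z(n) = 1*√n = √n)
3385241/(-3957198) + ((2373360 + 1036174)/(680876 + z(-999)))/3010863 = 3385241/(-3957198) + ((2373360 + 1036174)/(680876 + √(-999)))/3010863 = 3385241*(-1/3957198) + (3409534/(680876 + 3*I*√111))*(1/3010863) = -3385241/3957198 + 3409534/(3010863*(680876 + 3*I*√111))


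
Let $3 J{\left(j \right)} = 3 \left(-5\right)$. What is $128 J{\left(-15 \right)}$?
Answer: $-640$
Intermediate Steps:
$J{\left(j \right)} = -5$ ($J{\left(j \right)} = \frac{3 \left(-5\right)}{3} = \frac{1}{3} \left(-15\right) = -5$)
$128 J{\left(-15 \right)} = 128 \left(-5\right) = -640$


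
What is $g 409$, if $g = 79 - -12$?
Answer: $37219$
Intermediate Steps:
$g = 91$ ($g = 79 + 12 = 91$)
$g 409 = 91 \cdot 409 = 37219$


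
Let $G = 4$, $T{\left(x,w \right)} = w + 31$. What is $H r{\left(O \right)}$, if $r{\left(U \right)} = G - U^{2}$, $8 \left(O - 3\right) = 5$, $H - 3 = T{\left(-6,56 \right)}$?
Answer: $- \frac{26325}{32} \approx -822.66$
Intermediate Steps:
$T{\left(x,w \right)} = 31 + w$
$H = 90$ ($H = 3 + \left(31 + 56\right) = 3 + 87 = 90$)
$O = \frac{29}{8}$ ($O = 3 + \frac{1}{8} \cdot 5 = 3 + \frac{5}{8} = \frac{29}{8} \approx 3.625$)
$r{\left(U \right)} = 4 - U^{2}$
$H r{\left(O \right)} = 90 \left(4 - \left(\frac{29}{8}\right)^{2}\right) = 90 \left(4 - \frac{841}{64}\right) = 90 \left(- \frac{585}{64}\right) = - \frac{26325}{32}$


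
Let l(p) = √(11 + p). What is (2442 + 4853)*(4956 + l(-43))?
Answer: 36154020 + 29180*I*√2 ≈ 3.6154e+7 + 41267.0*I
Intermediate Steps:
(2442 + 4853)*(4956 + l(-43)) = (2442 + 4853)*(4956 + √(11 - 43)) = 7295*(4956 + √(-32)) = 7295*(4956 + 4*I*√2) = 36154020 + 29180*I*√2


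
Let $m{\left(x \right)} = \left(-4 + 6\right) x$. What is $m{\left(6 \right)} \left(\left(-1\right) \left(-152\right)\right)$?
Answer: $1824$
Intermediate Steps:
$m{\left(x \right)} = 2 x$
$m{\left(6 \right)} \left(\left(-1\right) \left(-152\right)\right) = 2 \cdot 6 \left(\left(-1\right) \left(-152\right)\right) = 12 \cdot 152 = 1824$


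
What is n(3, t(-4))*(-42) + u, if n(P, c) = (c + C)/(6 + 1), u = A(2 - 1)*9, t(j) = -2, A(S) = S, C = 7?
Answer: -21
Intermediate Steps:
u = 9 (u = (2 - 1)*9 = 1*9 = 9)
n(P, c) = 1 + c/7 (n(P, c) = (c + 7)/(6 + 1) = (7 + c)/7 = (7 + c)*(⅐) = 1 + c/7)
n(3, t(-4))*(-42) + u = (1 + (⅐)*(-2))*(-42) + 9 = (1 - 2/7)*(-42) + 9 = (5/7)*(-42) + 9 = -30 + 9 = -21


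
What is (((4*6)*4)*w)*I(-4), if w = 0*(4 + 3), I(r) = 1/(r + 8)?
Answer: 0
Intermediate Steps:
I(r) = 1/(8 + r)
w = 0 (w = 0*7 = 0)
(((4*6)*4)*w)*I(-4) = (((4*6)*4)*0)/(8 - 4) = ((24*4)*0)/4 = (96*0)*(¼) = 0*(¼) = 0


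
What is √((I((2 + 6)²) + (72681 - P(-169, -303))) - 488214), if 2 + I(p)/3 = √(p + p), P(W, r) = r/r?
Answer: 2*√(-103885 + 6*√2) ≈ 644.6*I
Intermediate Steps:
P(W, r) = 1
I(p) = -6 + 3*√2*√p (I(p) = -6 + 3*√(p + p) = -6 + 3*√(2*p) = -6 + 3*(√2*√p) = -6 + 3*√2*√p)
√((I((2 + 6)²) + (72681 - P(-169, -303))) - 488214) = √(((-6 + 3*√2*√((2 + 6)²)) + (72681 - 1*1)) - 488214) = √(((-6 + 3*√2*√(8²)) + (72681 - 1)) - 488214) = √(((-6 + 3*√2*√64) + 72680) - 488214) = √(((-6 + 3*√2*8) + 72680) - 488214) = √(((-6 + 24*√2) + 72680) - 488214) = √((72674 + 24*√2) - 488214) = √(-415540 + 24*√2)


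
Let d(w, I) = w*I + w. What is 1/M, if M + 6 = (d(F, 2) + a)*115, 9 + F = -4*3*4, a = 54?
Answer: -1/13461 ≈ -7.4289e-5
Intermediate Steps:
F = -57 (F = -9 - 4*3*4 = -9 - 12*4 = -9 - 48 = -57)
d(w, I) = w + I*w (d(w, I) = I*w + w = w + I*w)
M = -13461 (M = -6 + (-57*(1 + 2) + 54)*115 = -6 + (-57*3 + 54)*115 = -6 + (-171 + 54)*115 = -6 - 117*115 = -6 - 13455 = -13461)
1/M = 1/(-13461) = -1/13461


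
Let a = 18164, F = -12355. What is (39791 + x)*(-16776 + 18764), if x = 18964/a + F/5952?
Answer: 534495934237433/6757008 ≈ 7.9102e+7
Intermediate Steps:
x = -27885623/27028032 (x = 18964/18164 - 12355/5952 = 18964*(1/18164) - 12355*1/5952 = 4741/4541 - 12355/5952 = -27885623/27028032 ≈ -1.0317)
(39791 + x)*(-16776 + 18764) = (39791 - 27885623/27028032)*(-16776 + 18764) = (1075444535689/27028032)*1988 = 534495934237433/6757008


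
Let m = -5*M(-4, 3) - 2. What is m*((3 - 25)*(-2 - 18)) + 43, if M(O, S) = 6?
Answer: -14037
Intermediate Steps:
m = -32 (m = -5*6 - 2 = -30 - 2 = -32)
m*((3 - 25)*(-2 - 18)) + 43 = -32*(3 - 25)*(-2 - 18) + 43 = -(-704)*(-20) + 43 = -32*440 + 43 = -14080 + 43 = -14037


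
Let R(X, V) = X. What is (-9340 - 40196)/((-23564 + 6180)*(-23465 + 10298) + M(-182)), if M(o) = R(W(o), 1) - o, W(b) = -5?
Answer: -16512/76298435 ≈ -0.00021641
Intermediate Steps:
M(o) = -5 - o
(-9340 - 40196)/((-23564 + 6180)*(-23465 + 10298) + M(-182)) = (-9340 - 40196)/((-23564 + 6180)*(-23465 + 10298) + (-5 - 1*(-182))) = -49536/(-17384*(-13167) + (-5 + 182)) = -49536/(228895128 + 177) = -49536/228895305 = -49536*1/228895305 = -16512/76298435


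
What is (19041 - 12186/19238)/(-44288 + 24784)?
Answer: -91574643/93804488 ≈ -0.97623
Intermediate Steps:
(19041 - 12186/19238)/(-44288 + 24784) = (19041 - 12186*1/19238)/(-19504) = (19041 - 6093/9619)*(-1/19504) = (183149286/9619)*(-1/19504) = -91574643/93804488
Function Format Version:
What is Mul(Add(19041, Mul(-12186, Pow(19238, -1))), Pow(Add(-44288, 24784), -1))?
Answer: Rational(-91574643, 93804488) ≈ -0.97623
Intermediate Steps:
Mul(Add(19041, Mul(-12186, Pow(19238, -1))), Pow(Add(-44288, 24784), -1)) = Mul(Add(19041, Mul(-12186, Rational(1, 19238))), Pow(-19504, -1)) = Mul(Add(19041, Rational(-6093, 9619)), Rational(-1, 19504)) = Mul(Rational(183149286, 9619), Rational(-1, 19504)) = Rational(-91574643, 93804488)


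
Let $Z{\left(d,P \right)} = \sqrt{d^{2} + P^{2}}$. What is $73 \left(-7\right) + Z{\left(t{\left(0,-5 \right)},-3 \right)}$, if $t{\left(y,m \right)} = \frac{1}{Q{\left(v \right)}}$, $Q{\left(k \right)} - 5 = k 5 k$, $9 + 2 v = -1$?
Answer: $-511 + \frac{\sqrt{152101}}{130} \approx -508.0$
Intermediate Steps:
$v = -5$ ($v = - \frac{9}{2} + \frac{1}{2} \left(-1\right) = - \frac{9}{2} - \frac{1}{2} = -5$)
$Q{\left(k \right)} = 5 + 5 k^{2}$ ($Q{\left(k \right)} = 5 + k 5 k = 5 + 5 k k = 5 + 5 k^{2}$)
$t{\left(y,m \right)} = \frac{1}{130}$ ($t{\left(y,m \right)} = \frac{1}{5 + 5 \left(-5\right)^{2}} = \frac{1}{5 + 5 \cdot 25} = \frac{1}{5 + 125} = \frac{1}{130}$)
$Z{\left(d,P \right)} = \sqrt{P^{2} + d^{2}}$
$73 \left(-7\right) + Z{\left(t{\left(0,-5 \right)},-3 \right)} = 73 \left(-7\right) + \sqrt{\left(-3\right)^{2} + \left(\frac{1}{130}\right)^{2}} = -511 + \sqrt{9 + \frac{1}{16900}} = -511 + \sqrt{\frac{152101}{16900}} = -511 + \frac{\sqrt{152101}}{130}$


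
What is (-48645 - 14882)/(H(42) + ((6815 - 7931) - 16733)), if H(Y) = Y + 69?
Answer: 63527/17738 ≈ 3.5814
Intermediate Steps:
H(Y) = 69 + Y
(-48645 - 14882)/(H(42) + ((6815 - 7931) - 16733)) = (-48645 - 14882)/((69 + 42) + ((6815 - 7931) - 16733)) = -63527/(111 + (-1116 - 16733)) = -63527/(111 - 17849) = -63527/(-17738) = -63527*(-1/17738) = 63527/17738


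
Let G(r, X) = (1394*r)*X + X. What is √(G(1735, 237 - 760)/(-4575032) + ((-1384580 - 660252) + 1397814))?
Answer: I*√1409505779899514/46684 ≈ 804.2*I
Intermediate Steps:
G(r, X) = X + 1394*X*r (G(r, X) = 1394*X*r + X = X + 1394*X*r)
√(G(1735, 237 - 760)/(-4575032) + ((-1384580 - 660252) + 1397814)) = √(((237 - 760)*(1 + 1394*1735))/(-4575032) + ((-1384580 - 660252) + 1397814)) = √(-523*(1 + 2418590)*(-1/4575032) + (-2044832 + 1397814)) = √(-523*2418591*(-1/4575032) - 647018) = √(-1264923093*(-1/4575032) - 647018) = √(25814757/93368 - 647018) = √(-60384961867/93368) = I*√1409505779899514/46684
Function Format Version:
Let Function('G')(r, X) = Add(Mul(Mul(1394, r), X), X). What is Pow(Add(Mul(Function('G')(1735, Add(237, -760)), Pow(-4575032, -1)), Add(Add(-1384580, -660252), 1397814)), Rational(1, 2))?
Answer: Mul(Rational(1, 46684), I, Pow(1409505779899514, Rational(1, 2))) ≈ Mul(804.20, I)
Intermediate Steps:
Function('G')(r, X) = Add(X, Mul(1394, X, r)) (Function('G')(r, X) = Add(Mul(1394, X, r), X) = Add(X, Mul(1394, X, r)))
Pow(Add(Mul(Function('G')(1735, Add(237, -760)), Pow(-4575032, -1)), Add(Add(-1384580, -660252), 1397814)), Rational(1, 2)) = Pow(Add(Mul(Mul(Add(237, -760), Add(1, Mul(1394, 1735))), Pow(-4575032, -1)), Add(Add(-1384580, -660252), 1397814)), Rational(1, 2)) = Pow(Add(Mul(Mul(-523, Add(1, 2418590)), Rational(-1, 4575032)), Add(-2044832, 1397814)), Rational(1, 2)) = Pow(Add(Mul(Mul(-523, 2418591), Rational(-1, 4575032)), -647018), Rational(1, 2)) = Pow(Add(Mul(-1264923093, Rational(-1, 4575032)), -647018), Rational(1, 2)) = Pow(Add(Rational(25814757, 93368), -647018), Rational(1, 2)) = Pow(Rational(-60384961867, 93368), Rational(1, 2)) = Mul(Rational(1, 46684), I, Pow(1409505779899514, Rational(1, 2)))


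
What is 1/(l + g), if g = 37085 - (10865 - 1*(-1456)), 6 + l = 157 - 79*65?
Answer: 1/19780 ≈ 5.0556e-5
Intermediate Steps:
l = -4984 (l = -6 + (157 - 79*65) = -6 + (157 - 5135) = -6 - 4978 = -4984)
g = 24764 (g = 37085 - (10865 + 1456) = 37085 - 1*12321 = 37085 - 12321 = 24764)
1/(l + g) = 1/(-4984 + 24764) = 1/19780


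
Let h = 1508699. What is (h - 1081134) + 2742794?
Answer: 3170359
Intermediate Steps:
(h - 1081134) + 2742794 = (1508699 - 1081134) + 2742794 = 427565 + 2742794 = 3170359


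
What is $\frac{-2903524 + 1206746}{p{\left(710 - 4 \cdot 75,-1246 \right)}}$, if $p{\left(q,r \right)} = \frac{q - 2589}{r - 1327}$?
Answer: $- \frac{4365809794}{2179} \approx -2.0036 \cdot 10^{6}$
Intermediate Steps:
$p{\left(q,r \right)} = \frac{-2589 + q}{-1327 + r}$
$\frac{-2903524 + 1206746}{p{\left(710 - 4 \cdot 75,-1246 \right)}} = \frac{-2903524 + 1206746}{\frac{1}{-1327 - 1246} \left(-2589 + \left(710 - 4 \cdot 75\right)\right)} = - \frac{1696778}{\frac{1}{-2573} \left(-2589 + \left(710 - 300\right)\right)} = - \frac{1696778}{\left(- \frac{1}{2573}\right) \left(-2589 + \left(710 - 300\right)\right)} = - \frac{1696778}{\left(- \frac{1}{2573}\right) \left(-2589 + 410\right)} = - \frac{1696778}{\left(- \frac{1}{2573}\right) \left(-2179\right)} = - \frac{1696778}{\frac{2179}{2573}} = \left(-1696778\right) \frac{2573}{2179} = - \frac{4365809794}{2179}$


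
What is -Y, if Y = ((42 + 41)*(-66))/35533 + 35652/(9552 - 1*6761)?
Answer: -1251533418/99172603 ≈ -12.620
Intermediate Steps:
Y = 1251533418/99172603 (Y = (83*(-66))*(1/35533) + 35652/(9552 - 6761) = -5478*1/35533 + 35652/2791 = -5478/35533 + 35652*(1/2791) = -5478/35533 + 35652/2791 = 1251533418/99172603 ≈ 12.620)
-Y = -1*1251533418/99172603 = -1251533418/99172603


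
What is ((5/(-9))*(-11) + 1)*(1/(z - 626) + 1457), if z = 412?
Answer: 9977504/963 ≈ 10361.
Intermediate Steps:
((5/(-9))*(-11) + 1)*(1/(z - 626) + 1457) = ((5/(-9))*(-11) + 1)*(1/(412 - 626) + 1457) = ((5*(-1/9))*(-11) + 1)*(1/(-214) + 1457) = (-5/9*(-11) + 1)*(-1/214 + 1457) = (55/9 + 1)*(311797/214) = (64/9)*(311797/214) = 9977504/963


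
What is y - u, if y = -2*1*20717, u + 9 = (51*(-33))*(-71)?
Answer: -160918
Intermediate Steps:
u = 119484 (u = -9 + (51*(-33))*(-71) = -9 - 1683*(-71) = -9 + 119493 = 119484)
y = -41434 (y = -2*20717 = -41434)
y - u = -41434 - 1*119484 = -41434 - 119484 = -160918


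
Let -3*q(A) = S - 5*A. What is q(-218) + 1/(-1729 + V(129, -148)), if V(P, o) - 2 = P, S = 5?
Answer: -583271/1598 ≈ -365.00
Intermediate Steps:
V(P, o) = 2 + P
q(A) = -5/3 + 5*A/3 (q(A) = -(5 - 5*A)/3 = -5/3 + 5*A/3)
q(-218) + 1/(-1729 + V(129, -148)) = (-5/3 + (5/3)*(-218)) + 1/(-1729 + (2 + 129)) = (-5/3 - 1090/3) + 1/(-1729 + 131) = -365 + 1/(-1598) = -365 - 1/1598 = -583271/1598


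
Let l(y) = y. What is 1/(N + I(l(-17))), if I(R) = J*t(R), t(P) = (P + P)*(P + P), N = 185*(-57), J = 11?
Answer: 1/2171 ≈ 0.00046062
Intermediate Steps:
N = -10545
t(P) = 4*P**2 (t(P) = (2*P)*(2*P) = 4*P**2)
I(R) = 44*R**2 (I(R) = 11*(4*R**2) = 44*R**2)
1/(N + I(l(-17))) = 1/(-10545 + 44*(-17)**2) = 1/(-10545 + 44*289) = 1/(-10545 + 12716) = 1/2171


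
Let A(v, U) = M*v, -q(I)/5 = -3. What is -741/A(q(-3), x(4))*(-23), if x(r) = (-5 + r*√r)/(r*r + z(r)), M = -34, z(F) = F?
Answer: -5681/170 ≈ -33.418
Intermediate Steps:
q(I) = 15 (q(I) = -5*(-3) = 15)
x(r) = (-5 + r^(3/2))/(r + r²) (x(r) = (-5 + r*√r)/(r*r + r) = (-5 + r^(3/2))/(r² + r) = (-5 + r^(3/2))/(r + r²))
A(v, U) = -34*v
-741/A(q(-3), x(4))*(-23) = -741/((-34*15))*(-23) = -741/(-510)*(-23) = -741*(-1/510)*(-23) = (247/170)*(-23) = -5681/170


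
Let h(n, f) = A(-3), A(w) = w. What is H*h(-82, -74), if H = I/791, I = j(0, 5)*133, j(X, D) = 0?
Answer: 0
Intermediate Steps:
I = 0 (I = 0*133 = 0)
h(n, f) = -3
H = 0 (H = 0/791 = 0*(1/791) = 0)
H*h(-82, -74) = 0*(-3) = 0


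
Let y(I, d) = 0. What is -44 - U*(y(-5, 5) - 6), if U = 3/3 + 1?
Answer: -32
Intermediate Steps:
U = 2 (U = 3*(⅓) + 1 = 1 + 1 = 2)
-44 - U*(y(-5, 5) - 6) = -44 - 2*(0 - 6) = -44 - 2*(-6) = -44 - 1*(-12) = -44 + 12 = -32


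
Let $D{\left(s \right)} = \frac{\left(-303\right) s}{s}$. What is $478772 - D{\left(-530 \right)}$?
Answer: $479075$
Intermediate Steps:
$D{\left(s \right)} = -303$
$478772 - D{\left(-530 \right)} = 478772 - -303 = 478772 + 303 = 479075$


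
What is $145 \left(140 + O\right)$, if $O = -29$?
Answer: $16095$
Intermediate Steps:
$145 \left(140 + O\right) = 145 \left(140 - 29\right) = 145 \cdot 111 = 16095$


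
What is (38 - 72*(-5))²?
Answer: 158404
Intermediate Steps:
(38 - 72*(-5))² = (38 + 360)² = 398² = 158404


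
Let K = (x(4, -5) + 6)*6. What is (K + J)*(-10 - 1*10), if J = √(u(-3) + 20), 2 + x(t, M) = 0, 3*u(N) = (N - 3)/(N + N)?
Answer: -480 - 20*√183/3 ≈ -570.18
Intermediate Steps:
u(N) = (-3 + N)/(6*N) (u(N) = ((N - 3)/(N + N))/3 = ((-3 + N)/((2*N)))/3 = ((-3 + N)*(1/(2*N)))/3 = ((-3 + N)/(2*N))/3 = (-3 + N)/(6*N))
x(t, M) = -2 (x(t, M) = -2 + 0 = -2)
J = √183/3 (J = √((⅙)*(-3 - 3)/(-3) + 20) = √((⅙)*(-⅓)*(-6) + 20) = √(⅓ + 20) = √(61/3) = √183/3 ≈ 4.5092)
K = 24 (K = (-2 + 6)*6 = 4*6 = 24)
(K + J)*(-10 - 1*10) = (24 + √183/3)*(-10 - 1*10) = (24 + √183/3)*(-10 - 10) = (24 + √183/3)*(-20) = -480 - 20*√183/3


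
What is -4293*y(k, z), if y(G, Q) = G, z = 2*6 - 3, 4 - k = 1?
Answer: -12879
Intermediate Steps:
k = 3 (k = 4 - 1*1 = 4 - 1 = 3)
z = 9 (z = 12 - 3 = 9)
-4293*y(k, z) = -4293*3 = -12879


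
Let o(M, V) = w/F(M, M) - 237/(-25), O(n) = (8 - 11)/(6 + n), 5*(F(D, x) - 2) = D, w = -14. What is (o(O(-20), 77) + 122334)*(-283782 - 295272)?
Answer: -253251259424814/3575 ≈ -7.0840e+10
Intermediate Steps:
F(D, x) = 2 + D/5
O(n) = -3/(6 + n)
o(M, V) = 237/25 - 14/(2 + M/5) (o(M, V) = -14/(2 + M/5) - 237/(-25) = -14/(2 + M/5) - 237*(-1/25) = -14/(2 + M/5) + 237/25 = 237/25 - 14/(2 + M/5))
(o(O(-20), 77) + 122334)*(-283782 - 295272) = ((620 + 237*(-3/(6 - 20)))/(25*(10 - 3/(6 - 20))) + 122334)*(-283782 - 295272) = ((620 + 237*(-3/(-14)))/(25*(10 - 3/(-14))) + 122334)*(-579054) = ((620 + 237*(-3*(-1/14)))/(25*(10 - 3*(-1/14))) + 122334)*(-579054) = ((620 + 237*(3/14))/(25*(10 + 3/14)) + 122334)*(-579054) = ((620 + 711/14)/(25*(143/14)) + 122334)*(-579054) = ((1/25)*(14/143)*(9391/14) + 122334)*(-579054) = (9391/3575 + 122334)*(-579054) = (437353441/3575)*(-579054) = -253251259424814/3575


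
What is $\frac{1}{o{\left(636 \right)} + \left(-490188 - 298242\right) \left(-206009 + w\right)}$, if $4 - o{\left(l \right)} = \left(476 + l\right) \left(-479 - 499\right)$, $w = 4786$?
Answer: $\frac{1}{158651337430} \approx 6.3031 \cdot 10^{-12}$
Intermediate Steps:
$o{\left(l \right)} = 465532 + 978 l$ ($o{\left(l \right)} = 4 - \left(476 + l\right) \left(-479 - 499\right) = 4 - \left(476 + l\right) \left(-978\right) = 4 - \left(-465528 - 978 l\right) = 4 + \left(465528 + 978 l\right) = 465532 + 978 l$)
$\frac{1}{o{\left(636 \right)} + \left(-490188 - 298242\right) \left(-206009 + w\right)} = \frac{1}{\left(465532 + 978 \cdot 636\right) + \left(-490188 - 298242\right) \left(-206009 + 4786\right)} = \frac{1}{\left(465532 + 622008\right) - -158650249890} = \frac{1}{1087540 + 158650249890} = \frac{1}{158651337430}$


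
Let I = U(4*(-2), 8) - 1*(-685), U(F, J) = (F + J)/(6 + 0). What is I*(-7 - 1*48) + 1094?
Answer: -36581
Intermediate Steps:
U(F, J) = F/6 + J/6 (U(F, J) = (F + J)/6 = (F + J)*(1/6) = F/6 + J/6)
I = 685 (I = ((4*(-2))/6 + (1/6)*8) - 1*(-685) = ((1/6)*(-8) + 4/3) + 685 = (-4/3 + 4/3) + 685 = 0 + 685 = 685)
I*(-7 - 1*48) + 1094 = 685*(-7 - 1*48) + 1094 = 685*(-7 - 48) + 1094 = 685*(-55) + 1094 = -37675 + 1094 = -36581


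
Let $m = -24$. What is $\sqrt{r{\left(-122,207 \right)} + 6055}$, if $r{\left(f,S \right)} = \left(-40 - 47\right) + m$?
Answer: $2 \sqrt{1486} \approx 77.097$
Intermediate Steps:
$r{\left(f,S \right)} = -111$ ($r{\left(f,S \right)} = \left(-40 - 47\right) - 24 = -87 - 24 = -111$)
$\sqrt{r{\left(-122,207 \right)} + 6055} = \sqrt{-111 + 6055} = \sqrt{5944} = 2 \sqrt{1486}$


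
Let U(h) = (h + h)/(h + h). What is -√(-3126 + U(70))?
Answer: -25*I*√5 ≈ -55.902*I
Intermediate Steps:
U(h) = 1 (U(h) = (2*h)/((2*h)) = (2*h)*(1/(2*h)) = 1)
-√(-3126 + U(70)) = -√(-3126 + 1) = -√(-3125) = -25*I*√5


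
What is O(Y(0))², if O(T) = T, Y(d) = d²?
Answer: 0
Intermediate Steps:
O(Y(0))² = (0²)² = 0² = 0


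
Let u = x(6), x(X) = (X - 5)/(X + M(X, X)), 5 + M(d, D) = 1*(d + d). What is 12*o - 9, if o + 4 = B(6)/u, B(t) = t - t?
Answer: -57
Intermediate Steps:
M(d, D) = -5 + 2*d (M(d, D) = -5 + 1*(d + d) = -5 + 1*(2*d) = -5 + 2*d)
B(t) = 0
x(X) = (-5 + X)/(-5 + 3*X) (x(X) = (X - 5)/(X + (-5 + 2*X)) = (-5 + X)/(-5 + 3*X))
u = 1/13 (u = (-5 + 6)/(-5 + 3*6) = 1/(-5 + 18) = 1/13 ≈ 0.076923)
o = -4 (o = -4 + 0/(1/13) = -4 + 0*13 = -4 + 0 = -4)
12*o - 9 = 12*(-4) - 9 = -48 - 9 = -57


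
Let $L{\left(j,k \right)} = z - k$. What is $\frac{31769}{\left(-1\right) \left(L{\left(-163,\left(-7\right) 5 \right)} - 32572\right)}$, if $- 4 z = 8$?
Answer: $\frac{31769}{32539} \approx 0.97634$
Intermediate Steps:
$z = -2$ ($z = \left(- \frac{1}{4}\right) 8 = -2$)
$L{\left(j,k \right)} = -2 - k$
$\frac{31769}{\left(-1\right) \left(L{\left(-163,\left(-7\right) 5 \right)} - 32572\right)} = \frac{31769}{\left(-1\right) \left(\left(-2 - \left(-7\right) 5\right) - 32572\right)} = \frac{31769}{\left(-1\right) \left(\left(-2 - -35\right) - 32572\right)} = \frac{31769}{\left(-1\right) \left(\left(-2 + 35\right) - 32572\right)} = \frac{31769}{\left(-1\right) \left(33 - 32572\right)} = \frac{31769}{\left(-1\right) \left(-32539\right)} = \frac{31769}{32539}$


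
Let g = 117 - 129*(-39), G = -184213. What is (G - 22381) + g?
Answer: -201446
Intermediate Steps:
g = 5148 (g = 117 + 5031 = 5148)
(G - 22381) + g = (-184213 - 22381) + 5148 = -206594 + 5148 = -201446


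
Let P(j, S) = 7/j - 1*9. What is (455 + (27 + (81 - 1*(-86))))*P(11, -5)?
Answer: -5428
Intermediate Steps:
P(j, S) = -9 + 7/j (P(j, S) = 7/j - 9 = -9 + 7/j)
(455 + (27 + (81 - 1*(-86))))*P(11, -5) = (455 + (27 + (81 - 1*(-86))))*(-9 + 7/11) = (455 + (27 + (81 + 86)))*(-9 + 7*(1/11)) = (455 + (27 + 167))*(-9 + 7/11) = (455 + 194)*(-92/11) = 649*(-92/11) = -5428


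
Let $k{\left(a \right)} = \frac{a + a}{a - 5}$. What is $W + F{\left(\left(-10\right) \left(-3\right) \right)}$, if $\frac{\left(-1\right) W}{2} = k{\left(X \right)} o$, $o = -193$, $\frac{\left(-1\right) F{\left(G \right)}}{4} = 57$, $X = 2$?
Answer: $- \frac{2228}{3} \approx -742.67$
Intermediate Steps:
$F{\left(G \right)} = -228$ ($F{\left(G \right)} = \left(-4\right) 57 = -228$)
$k{\left(a \right)} = \frac{2 a}{-5 + a}$
$W = - \frac{1544}{3}$ ($W = - 2 \cdot 2 \cdot 2 \frac{1}{-5 + 2} \left(-193\right) = - 2 \cdot 2 \cdot 2 \frac{1}{-3} \left(-193\right) = - 2 \cdot 2 \cdot 2 \left(- \frac{1}{3}\right) \left(-193\right) = - 2 \left(\left(- \frac{4}{3}\right) \left(-193\right)\right) = \left(-2\right) \frac{772}{3} = - \frac{1544}{3} \approx -514.67$)
$W + F{\left(\left(-10\right) \left(-3\right) \right)} = - \frac{1544}{3} - 228 = - \frac{2228}{3}$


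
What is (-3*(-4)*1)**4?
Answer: 20736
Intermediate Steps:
(-3*(-4)*1)**4 = (12*1)**4 = 12**4 = 20736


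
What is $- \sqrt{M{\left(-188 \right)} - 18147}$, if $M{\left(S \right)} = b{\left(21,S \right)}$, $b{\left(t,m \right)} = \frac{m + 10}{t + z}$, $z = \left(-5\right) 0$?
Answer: $- \frac{i \sqrt{8006565}}{21} \approx - 134.74 i$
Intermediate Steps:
$z = 0$
$b{\left(t,m \right)} = \frac{10 + m}{t}$ ($b{\left(t,m \right)} = \frac{m + 10}{t + 0} = \frac{10 + m}{t}$)
$M{\left(S \right)} = \frac{10}{21} + \frac{S}{21}$ ($M{\left(S \right)} = \frac{10 + S}{21} = \frac{10}{21} + \frac{S}{21}$)
$- \sqrt{M{\left(-188 \right)} - 18147} = - \sqrt{\left(\frac{10}{21} + \frac{1}{21} \left(-188\right)\right) - 18147} = - \sqrt{\left(\frac{10}{21} - \frac{188}{21}\right) - 18147} = - \sqrt{- \frac{178}{21} - 18147} = - \sqrt{- \frac{381265}{21}} = - \frac{i \sqrt{8006565}}{21}$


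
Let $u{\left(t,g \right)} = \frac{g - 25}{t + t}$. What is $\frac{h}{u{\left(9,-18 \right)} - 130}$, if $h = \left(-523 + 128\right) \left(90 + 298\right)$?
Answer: $\frac{2758680}{2383} \approx 1157.7$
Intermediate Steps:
$u{\left(t,g \right)} = \frac{-25 + g}{2 t}$
$h = -153260$ ($h = \left(-395\right) 388 = -153260$)
$\frac{h}{u{\left(9,-18 \right)} - 130} = - \frac{153260}{\frac{-25 - 18}{2 \cdot 9} - 130} = - \frac{153260}{\frac{1}{2} \cdot \frac{1}{9} \left(-43\right) - 130} = - \frac{153260}{- \frac{43}{18} - 130} = - \frac{153260}{- \frac{2383}{18}} = \left(-153260\right) \left(- \frac{18}{2383}\right) = \frac{2758680}{2383}$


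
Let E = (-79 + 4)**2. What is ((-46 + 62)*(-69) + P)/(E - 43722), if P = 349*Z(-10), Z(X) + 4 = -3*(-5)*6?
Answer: -28910/38097 ≈ -0.75885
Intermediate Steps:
E = 5625 (E = (-75)**2 = 5625)
Z(X) = 86 (Z(X) = -4 - 3*(-5)*6 = -4 + 15*6 = -4 + 90 = 86)
P = 30014 (P = 349*86 = 30014)
((-46 + 62)*(-69) + P)/(E - 43722) = ((-46 + 62)*(-69) + 30014)/(5625 - 43722) = (16*(-69) + 30014)/(-38097) = (-1104 + 30014)*(-1/38097) = 28910*(-1/38097) = -28910/38097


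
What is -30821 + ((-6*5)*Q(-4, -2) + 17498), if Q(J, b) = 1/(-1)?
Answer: -13293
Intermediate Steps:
Q(J, b) = -1
-30821 + ((-6*5)*Q(-4, -2) + 17498) = -30821 + (-6*5*(-1) + 17498) = -30821 + (-30*(-1) + 17498) = -30821 + (30 + 17498) = -30821 + 17528 = -13293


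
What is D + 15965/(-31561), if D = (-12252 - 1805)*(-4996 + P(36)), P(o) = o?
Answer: 2200518749955/31561 ≈ 6.9723e+7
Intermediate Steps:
D = 69722720 (D = (-12252 - 1805)*(-4996 + 36) = -14057*(-4960) = 69722720)
D + 15965/(-31561) = 69722720 + 15965/(-31561) = 69722720 + 15965*(-1/31561) = 69722720 - 15965/31561 = 2200518749955/31561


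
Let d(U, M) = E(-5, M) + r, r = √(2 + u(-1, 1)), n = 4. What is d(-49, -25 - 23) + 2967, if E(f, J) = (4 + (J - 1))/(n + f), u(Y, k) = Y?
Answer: 3013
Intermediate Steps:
E(f, J) = (3 + J)/(4 + f) (E(f, J) = (4 + (J - 1))/(4 + f) = (4 + (-1 + J))/(4 + f) = (3 + J)/(4 + f))
r = 1 (r = √(2 - 1) = √1 = 1)
d(U, M) = -2 - M (d(U, M) = (3 + M)/(4 - 5) + 1 = (3 + M)/(-1) + 1 = -(3 + M) + 1 = (-3 - M) + 1 = -2 - M)
d(-49, -25 - 23) + 2967 = (-2 - (-25 - 23)) + 2967 = (-2 - 1*(-48)) + 2967 = (-2 + 48) + 2967 = 46 + 2967 = 3013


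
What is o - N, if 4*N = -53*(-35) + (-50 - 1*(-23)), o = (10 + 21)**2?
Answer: 504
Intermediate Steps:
o = 961 (o = 31**2 = 961)
N = 457 (N = (-53*(-35) + (-50 - 1*(-23)))/4 = (1855 + (-50 + 23))/4 = (1855 - 27)/4 = (1/4)*1828 = 457)
o - N = 961 - 1*457 = 961 - 457 = 504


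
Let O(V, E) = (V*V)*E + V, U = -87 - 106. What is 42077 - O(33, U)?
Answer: 252221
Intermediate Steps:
U = -193
O(V, E) = V + E*V**2 (O(V, E) = V**2*E + V = E*V**2 + V = V + E*V**2)
42077 - O(33, U) = 42077 - 33*(1 - 193*33) = 42077 - 33*(1 - 6369) = 42077 - 33*(-6368) = 42077 - 1*(-210144) = 42077 + 210144 = 252221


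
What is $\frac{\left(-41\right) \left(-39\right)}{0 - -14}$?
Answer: $\frac{1599}{14} \approx 114.21$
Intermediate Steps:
$\frac{\left(-41\right) \left(-39\right)}{0 - -14} = \frac{1599}{0 + \left(-7 + 21\right)} = \frac{1599}{0 + 14} = \frac{1599}{14}$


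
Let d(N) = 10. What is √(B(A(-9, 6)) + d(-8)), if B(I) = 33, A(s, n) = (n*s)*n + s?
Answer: √43 ≈ 6.5574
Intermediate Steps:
A(s, n) = s + s*n² (A(s, n) = s*n² + s = s + s*n²)
√(B(A(-9, 6)) + d(-8)) = √(33 + 10) = √43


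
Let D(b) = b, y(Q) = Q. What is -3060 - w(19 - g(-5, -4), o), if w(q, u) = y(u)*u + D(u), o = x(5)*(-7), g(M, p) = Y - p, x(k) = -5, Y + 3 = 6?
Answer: -4320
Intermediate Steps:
Y = 3 (Y = -3 + 6 = 3)
g(M, p) = 3 - p
o = 35 (o = -5*(-7) = 35)
w(q, u) = u + u**2 (w(q, u) = u*u + u = u**2 + u = u + u**2)
-3060 - w(19 - g(-5, -4), o) = -3060 - 35*(1 + 35) = -3060 - 35*36 = -3060 - 1*1260 = -3060 - 1260 = -4320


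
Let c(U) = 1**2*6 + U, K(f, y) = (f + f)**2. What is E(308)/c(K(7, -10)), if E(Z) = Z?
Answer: 154/101 ≈ 1.5248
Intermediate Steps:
K(f, y) = 4*f**2 (K(f, y) = (2*f)**2 = 4*f**2)
c(U) = 6 + U (c(U) = 1*6 + U = 6 + U)
E(308)/c(K(7, -10)) = 308/(6 + 4*7**2) = 308/(6 + 4*49) = 308/(6 + 196) = 308/202 = 308*(1/202) = 154/101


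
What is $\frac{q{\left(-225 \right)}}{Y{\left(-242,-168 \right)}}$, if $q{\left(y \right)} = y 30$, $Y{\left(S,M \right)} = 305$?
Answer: $- \frac{1350}{61} \approx -22.131$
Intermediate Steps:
$q{\left(y \right)} = 30 y$
$\frac{q{\left(-225 \right)}}{Y{\left(-242,-168 \right)}} = \frac{30 \left(-225\right)}{305} = \left(-6750\right) \frac{1}{305} = - \frac{1350}{61}$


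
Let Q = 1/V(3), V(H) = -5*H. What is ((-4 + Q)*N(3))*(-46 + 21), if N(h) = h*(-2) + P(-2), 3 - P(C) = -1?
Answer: -610/3 ≈ -203.33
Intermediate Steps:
P(C) = 4 (P(C) = 3 - 1*(-1) = 3 + 1 = 4)
N(h) = 4 - 2*h (N(h) = h*(-2) + 4 = -2*h + 4 = 4 - 2*h)
Q = -1/15 (Q = 1/(-5*3) = 1/(-15) = -1/15 ≈ -0.066667)
((-4 + Q)*N(3))*(-46 + 21) = ((-4 - 1/15)*(4 - 2*3))*(-46 + 21) = -61*(4 - 6)/15*(-25) = -61/15*(-2)*(-25) = (122/15)*(-25) = -610/3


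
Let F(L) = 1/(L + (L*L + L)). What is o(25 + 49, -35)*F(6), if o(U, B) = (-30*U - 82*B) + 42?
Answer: 173/12 ≈ 14.417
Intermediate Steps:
F(L) = 1/(L**2 + 2*L) (F(L) = 1/(L + (L**2 + L)) = 1/(L + (L + L**2)) = 1/(L**2 + 2*L))
o(U, B) = 42 - 82*B - 30*U (o(U, B) = (-82*B - 30*U) + 42 = 42 - 82*B - 30*U)
o(25 + 49, -35)*F(6) = (42 - 82*(-35) - 30*(25 + 49))*(1/(6*(2 + 6))) = (42 + 2870 - 30*74)*((1/6)/8) = (42 + 2870 - 2220)*((1/6)*(1/8)) = 692*(1/48) = 173/12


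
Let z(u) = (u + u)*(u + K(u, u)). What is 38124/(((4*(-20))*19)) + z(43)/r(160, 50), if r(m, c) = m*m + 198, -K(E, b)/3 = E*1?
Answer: -124345609/4901620 ≈ -25.368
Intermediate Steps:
K(E, b) = -3*E
z(u) = -4*u² (z(u) = (u + u)*(u - 3*u) = (2*u)*(-2*u) = -4*u²)
r(m, c) = 198 + m² (r(m, c) = m² + 198 = 198 + m²)
38124/(((4*(-20))*19)) + z(43)/r(160, 50) = 38124/(((4*(-20))*19)) + (-4*43²)/(198 + 160²) = 38124/((-80*19)) + (-4*1849)/(198 + 25600) = 38124/(-1520) - 7396/25798 = 38124*(-1/1520) - 7396*1/25798 = -9531/380 - 3698/12899 = -124345609/4901620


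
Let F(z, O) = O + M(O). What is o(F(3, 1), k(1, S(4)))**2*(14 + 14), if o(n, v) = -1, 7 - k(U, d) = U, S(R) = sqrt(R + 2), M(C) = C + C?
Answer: 28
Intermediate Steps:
M(C) = 2*C
S(R) = sqrt(2 + R)
k(U, d) = 7 - U
F(z, O) = 3*O (F(z, O) = O + 2*O = 3*O)
o(F(3, 1), k(1, S(4)))**2*(14 + 14) = (-1)**2*(14 + 14) = 1*28 = 28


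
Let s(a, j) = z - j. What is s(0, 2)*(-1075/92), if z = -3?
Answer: 5375/92 ≈ 58.424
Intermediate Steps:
s(a, j) = -3 - j
s(0, 2)*(-1075/92) = (-3 - 1*2)*(-1075/92) = (-3 - 2)*(-1075*1/92) = -5*(-1075/92) = 5375/92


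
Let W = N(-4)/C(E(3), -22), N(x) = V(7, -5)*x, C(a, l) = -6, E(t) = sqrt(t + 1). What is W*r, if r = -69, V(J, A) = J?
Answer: -322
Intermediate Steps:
E(t) = sqrt(1 + t)
N(x) = 7*x
W = 14/3 (W = (7*(-4))/(-6) = -28*(-1/6) = 14/3 ≈ 4.6667)
W*r = (14/3)*(-69) = -322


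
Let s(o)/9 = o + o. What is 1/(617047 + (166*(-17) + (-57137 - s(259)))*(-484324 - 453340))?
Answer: 1/60593402391 ≈ 1.6503e-11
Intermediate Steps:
s(o) = 18*o (s(o) = 9*(o + o) = 9*(2*o) = 18*o)
1/(617047 + (166*(-17) + (-57137 - s(259)))*(-484324 - 453340)) = 1/(617047 + (166*(-17) + (-57137 - 18*259))*(-484324 - 453340)) = 1/(617047 + (-2822 + (-57137 - 1*4662))*(-937664)) = 1/(617047 + (-2822 + (-57137 - 4662))*(-937664)) = 1/(617047 + (-2822 - 61799)*(-937664)) = 1/(617047 - 64621*(-937664)) = 1/(617047 + 60592785344) = 1/60593402391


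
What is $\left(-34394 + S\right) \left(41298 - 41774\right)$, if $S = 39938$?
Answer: $-2638944$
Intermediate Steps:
$\left(-34394 + S\right) \left(41298 - 41774\right) = \left(-34394 + 39938\right) \left(41298 - 41774\right) = 5544 \left(-476\right) = -2638944$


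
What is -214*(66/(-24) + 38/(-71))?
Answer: 99831/142 ≈ 703.04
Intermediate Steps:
-214*(66/(-24) + 38/(-71)) = -214*(66*(-1/24) + 38*(-1/71)) = -214*(-11/4 - 38/71) = -214*(-933/284) = 99831/142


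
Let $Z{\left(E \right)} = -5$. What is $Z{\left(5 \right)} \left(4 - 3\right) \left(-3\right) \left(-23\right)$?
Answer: $-345$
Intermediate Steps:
$Z{\left(5 \right)} \left(4 - 3\right) \left(-3\right) \left(-23\right) = - 5 \left(4 - 3\right) \left(-3\right) \left(-23\right) = - 5 \cdot 1 \left(-3\right) \left(-23\right) = \left(-5\right) \left(-3\right) \left(-23\right) = 15 \left(-23\right) = -345$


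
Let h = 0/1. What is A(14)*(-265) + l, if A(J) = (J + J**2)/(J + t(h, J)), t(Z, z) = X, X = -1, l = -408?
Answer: -60954/13 ≈ -4688.8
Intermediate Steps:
h = 0 (h = 0*1 = 0)
t(Z, z) = -1
A(J) = (J + J**2)/(-1 + J) (A(J) = (J + J**2)/(J - 1) = (J + J**2)/(-1 + J))
A(14)*(-265) + l = (14*(1 + 14)/(-1 + 14))*(-265) - 408 = (14*15/13)*(-265) - 408 = (14*(1/13)*15)*(-265) - 408 = (210/13)*(-265) - 408 = -55650/13 - 408 = -60954/13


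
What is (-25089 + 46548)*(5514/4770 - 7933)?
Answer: -45105501848/265 ≈ -1.7021e+8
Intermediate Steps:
(-25089 + 46548)*(5514/4770 - 7933) = 21459*(5514*(1/4770) - 7933) = 21459*(919/795 - 7933) = 21459*(-6305816/795) = -45105501848/265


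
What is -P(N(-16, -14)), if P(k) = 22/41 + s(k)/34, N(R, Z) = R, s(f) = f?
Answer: -46/697 ≈ -0.065997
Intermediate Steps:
P(k) = 22/41 + k/34
-P(N(-16, -14)) = -(22/41 + (1/34)*(-16)) = -(22/41 - 8/17) = -1*46/697 = -46/697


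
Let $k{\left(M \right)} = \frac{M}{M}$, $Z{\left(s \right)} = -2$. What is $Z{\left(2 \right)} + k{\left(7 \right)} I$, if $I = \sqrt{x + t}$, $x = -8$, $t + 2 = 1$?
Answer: $-2 + 3 i \approx -2.0 + 3.0 i$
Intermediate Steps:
$t = -1$ ($t = -2 + 1 = -1$)
$k{\left(M \right)} = 1$
$I = 3 i$ ($I = \sqrt{-8 - 1} = \sqrt{-9} = 3 i \approx 3.0 i$)
$Z{\left(2 \right)} + k{\left(7 \right)} I = -2 + 1 \cdot 3 i = -2 + 3 i$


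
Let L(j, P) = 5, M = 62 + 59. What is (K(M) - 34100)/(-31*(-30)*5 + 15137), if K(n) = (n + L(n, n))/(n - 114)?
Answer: -34082/19787 ≈ -1.7224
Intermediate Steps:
M = 121
K(n) = (5 + n)/(-114 + n) (K(n) = (n + 5)/(n - 114) = (5 + n)/(-114 + n))
(K(M) - 34100)/(-31*(-30)*5 + 15137) = ((5 + 121)/(-114 + 121) - 34100)/(-31*(-30)*5 + 15137) = (126/7 - 34100)/(930*5 + 15137) = ((⅐)*126 - 34100)/(4650 + 15137) = (18 - 34100)/19787 = -34082*1/19787 = -34082/19787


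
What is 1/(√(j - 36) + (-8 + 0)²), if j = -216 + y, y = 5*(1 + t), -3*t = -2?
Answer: 192/13019 - I*√2193/13019 ≈ 0.014748 - 0.003597*I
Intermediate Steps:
t = ⅔ (t = -⅓*(-2) = ⅔ ≈ 0.66667)
y = 25/3 (y = 5*(1 + ⅔) = 5*(5/3) = 25/3 ≈ 8.3333)
j = -623/3 (j = -216 + 25/3 = -623/3 ≈ -207.67)
1/(√(j - 36) + (-8 + 0)²) = 1/(√(-623/3 - 36) + (-8 + 0)²) = 1/(√(-731/3) + (-8)²) = 1/(I*√2193/3 + 64) = 1/(64 + I*√2193/3)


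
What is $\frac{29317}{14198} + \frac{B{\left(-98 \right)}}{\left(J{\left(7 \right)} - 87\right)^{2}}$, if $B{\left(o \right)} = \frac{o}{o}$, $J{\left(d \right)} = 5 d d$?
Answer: $\frac{365941893}{177219436} \approx 2.0649$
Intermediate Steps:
$J{\left(d \right)} = 5 d^{2}$
$B{\left(o \right)} = 1$
$\frac{29317}{14198} + \frac{B{\left(-98 \right)}}{\left(J{\left(7 \right)} - 87\right)^{2}} = \frac{29317}{14198} + 1 \frac{1}{\left(5 \cdot 7^{2} - 87\right)^{2}} = 29317 \cdot \frac{1}{14198} + 1 \frac{1}{\left(5 \cdot 49 - 87\right)^{2}} = \frac{29317}{14198} + 1 \frac{1}{\left(245 - 87\right)^{2}} = \frac{29317}{14198} + 1 \frac{1}{158^{2}} = \frac{29317}{14198} + 1 \cdot \frac{1}{24964} = \frac{29317}{14198} + \frac{1}{24964} = \frac{365941893}{177219436}$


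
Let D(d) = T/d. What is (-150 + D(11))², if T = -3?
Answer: 2732409/121 ≈ 22582.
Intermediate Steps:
D(d) = -3/d
(-150 + D(11))² = (-150 - 3/11)² = (-1653/11)² = 2732409/121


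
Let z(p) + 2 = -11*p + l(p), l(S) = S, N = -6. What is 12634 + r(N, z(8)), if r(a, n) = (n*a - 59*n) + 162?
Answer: 18126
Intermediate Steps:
z(p) = -2 - 10*p (z(p) = -2 + (-11*p + p) = -2 - 10*p)
r(a, n) = 162 - 59*n + a*n (r(a, n) = (a*n - 59*n) + 162 = (-59*n + a*n) + 162 = 162 - 59*n + a*n)
12634 + r(N, z(8)) = 12634 + (162 - 59*(-2 - 10*8) - 6*(-2 - 10*8)) = 12634 + (162 - 59*(-2 - 80) - 6*(-2 - 80)) = 12634 + (162 - 59*(-82) - 6*(-82)) = 12634 + (162 + 4838 + 492) = 12634 + 5492 = 18126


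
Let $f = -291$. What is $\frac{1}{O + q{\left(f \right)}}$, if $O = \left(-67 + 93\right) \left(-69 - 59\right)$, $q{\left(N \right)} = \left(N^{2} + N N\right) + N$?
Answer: $\frac{1}{165743} \approx 6.0334 \cdot 10^{-6}$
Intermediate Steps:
$q{\left(N \right)} = N + 2 N^{2}$ ($q{\left(N \right)} = \left(N^{2} + N^{2}\right) + N = 2 N^{2} + N = N + 2 N^{2}$)
$O = -3328$ ($O = 26 \left(-69 - 59\right) = 26 \left(-128\right) = -3328$)
$\frac{1}{O + q{\left(f \right)}} = \frac{1}{-3328 - 291 \left(1 + 2 \left(-291\right)\right)} = \frac{1}{-3328 - 291 \left(1 - 582\right)} = \frac{1}{-3328 - -169071} = \frac{1}{-3328 + 169071} = \frac{1}{165743}$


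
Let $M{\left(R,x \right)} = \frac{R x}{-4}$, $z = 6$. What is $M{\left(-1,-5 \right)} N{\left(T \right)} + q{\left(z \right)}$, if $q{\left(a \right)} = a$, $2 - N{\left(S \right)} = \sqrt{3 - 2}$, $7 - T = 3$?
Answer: $\frac{19}{4} \approx 4.75$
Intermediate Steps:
$T = 4$ ($T = 7 - 3 = 4$)
$N{\left(S \right)} = 1$ ($N{\left(S \right)} = 2 - \sqrt{3 - 2} = 2 - \sqrt{1} = 2 - 1 = 1$)
$M{\left(R,x \right)} = - \frac{R x}{4}$ ($M{\left(R,x \right)} = R x \left(- \frac{1}{4}\right) = - \frac{R x}{4}$)
$M{\left(-1,-5 \right)} N{\left(T \right)} + q{\left(z \right)} = \left(- \frac{1}{4}\right) \left(-1\right) \left(-5\right) 1 + 6 = \left(- \frac{5}{4}\right) 1 + 6 = - \frac{5}{4} + 6 = \frac{19}{4}$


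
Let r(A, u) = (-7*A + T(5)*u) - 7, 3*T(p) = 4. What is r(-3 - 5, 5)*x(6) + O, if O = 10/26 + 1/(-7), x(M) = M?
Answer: 30416/91 ≈ 334.24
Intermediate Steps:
T(p) = 4/3 (T(p) = (⅓)*4 = 4/3)
O = 22/91 (O = 10*(1/26) + 1*(-⅐) = 5/13 - ⅐ = 22/91 ≈ 0.24176)
r(A, u) = -7 - 7*A + 4*u/3 (r(A, u) = (-7*A + 4*u/3) - 7 = -7 - 7*A + 4*u/3)
r(-3 - 5, 5)*x(6) + O = (-7 - 7*(-3 - 5) + (4/3)*5)*6 + 22/91 = (-7 - 7*(-8) + 20/3)*6 + 22/91 = (-7 + 56 + 20/3)*6 + 22/91 = (167/3)*6 + 22/91 = 334 + 22/91 = 30416/91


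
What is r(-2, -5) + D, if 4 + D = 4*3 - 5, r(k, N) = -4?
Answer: -1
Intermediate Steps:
D = 3 (D = -4 + (4*3 - 5) = -4 + (12 - 5) = -4 + 7 = 3)
r(-2, -5) + D = -4 + 3 = -1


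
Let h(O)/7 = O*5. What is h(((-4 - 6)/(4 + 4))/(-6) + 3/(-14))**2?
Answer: 25/576 ≈ 0.043403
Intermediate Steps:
h(O) = 35*O (h(O) = 7*(O*5) = 7*(5*O) = 35*O)
h(((-4 - 6)/(4 + 4))/(-6) + 3/(-14))**2 = (35*(((-4 - 6)/(4 + 4))/(-6) + 3/(-14)))**2 = (35*(-10/8*(-1/6) + 3*(-1/14)))**2 = (35*(-10*1/8*(-1/6) - 3/14))**2 = (35*(-5/4*(-1/6) - 3/14))**2 = (35*(5/24 - 3/14))**2 = (35*(-1/168))**2 = (-5/24)**2 = 25/576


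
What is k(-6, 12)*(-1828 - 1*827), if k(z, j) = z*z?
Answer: -95580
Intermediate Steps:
k(z, j) = z²
k(-6, 12)*(-1828 - 1*827) = (-6)²*(-1828 - 1*827) = 36*(-1828 - 827) = 36*(-2655) = -95580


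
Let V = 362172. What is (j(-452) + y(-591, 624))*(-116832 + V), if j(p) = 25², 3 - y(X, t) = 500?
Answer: 31403520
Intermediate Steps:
y(X, t) = -497 (y(X, t) = 3 - 1*500 = 3 - 500 = -497)
j(p) = 625
(j(-452) + y(-591, 624))*(-116832 + V) = (625 - 497)*(-116832 + 362172) = 128*245340 = 31403520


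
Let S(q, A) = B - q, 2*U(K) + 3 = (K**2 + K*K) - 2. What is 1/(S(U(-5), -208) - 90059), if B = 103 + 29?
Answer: -2/179899 ≈ -1.1117e-5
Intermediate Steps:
U(K) = -5/2 + K**2 (U(K) = -3/2 + ((K**2 + K*K) - 2)/2 = -3/2 + ((K**2 + K**2) - 2)/2 = -3/2 + (2*K**2 - 2)/2 = -3/2 + (-2 + 2*K**2)/2 = -3/2 + (-1 + K**2) = -5/2 + K**2)
B = 132
S(q, A) = 132 - q
1/(S(U(-5), -208) - 90059) = 1/((132 - (-5/2 + (-5)**2)) - 90059) = 1/((132 - (-5/2 + 25)) - 90059) = 1/((132 - 1*45/2) - 90059) = 1/((132 - 45/2) - 90059) = 1/(219/2 - 90059) = 1/(-179899/2) = -2/179899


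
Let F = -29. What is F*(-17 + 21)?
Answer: -116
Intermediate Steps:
F*(-17 + 21) = -29*(-17 + 21) = -29*4 = -116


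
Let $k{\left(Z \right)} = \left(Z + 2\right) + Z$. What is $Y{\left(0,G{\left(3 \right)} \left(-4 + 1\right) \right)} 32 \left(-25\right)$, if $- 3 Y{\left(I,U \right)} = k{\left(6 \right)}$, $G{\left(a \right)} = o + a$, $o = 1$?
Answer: $\frac{11200}{3} \approx 3733.3$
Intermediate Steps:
$G{\left(a \right)} = 1 + a$
$k{\left(Z \right)} = 2 + 2 Z$ ($k{\left(Z \right)} = \left(2 + Z\right) + Z = 2 + 2 Z$)
$Y{\left(I,U \right)} = - \frac{14}{3}$ ($Y{\left(I,U \right)} = - \frac{2 + 2 \cdot 6}{3} = - \frac{2 + 12}{3} = \left(- \frac{1}{3}\right) 14 = - \frac{14}{3}$)
$Y{\left(0,G{\left(3 \right)} \left(-4 + 1\right) \right)} 32 \left(-25\right) = \left(- \frac{14}{3}\right) 32 \left(-25\right) = \left(- \frac{448}{3}\right) \left(-25\right) = \frac{11200}{3}$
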